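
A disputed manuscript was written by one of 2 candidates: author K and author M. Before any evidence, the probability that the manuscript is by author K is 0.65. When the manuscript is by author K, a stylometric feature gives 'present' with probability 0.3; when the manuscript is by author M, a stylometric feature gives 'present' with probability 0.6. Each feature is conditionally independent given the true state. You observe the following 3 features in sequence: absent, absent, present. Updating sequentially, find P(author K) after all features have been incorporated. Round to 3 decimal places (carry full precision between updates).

After 'absent': P(author K) = 0.7·0.6500 / (0.7·0.6500 + 0.4·0.3500) ≈ 0.7647
After 'absent': P(author K) = 0.7·0.7647 / (0.7·0.7647 + 0.4·0.2353) ≈ 0.8505
After 'present': P(author K) = 0.3·0.8505 / (0.3·0.8505 + 0.6·0.1495) ≈ 0.7398

0.740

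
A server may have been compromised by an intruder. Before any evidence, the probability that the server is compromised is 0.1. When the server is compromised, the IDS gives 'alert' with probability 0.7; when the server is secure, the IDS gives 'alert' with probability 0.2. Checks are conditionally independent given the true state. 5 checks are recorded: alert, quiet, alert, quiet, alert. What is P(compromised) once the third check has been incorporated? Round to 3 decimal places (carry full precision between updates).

After 'alert': P(compromised) = 0.7·0.1000 / (0.7·0.1000 + 0.2·0.9000) ≈ 0.2800
After 'quiet': P(compromised) = 0.3·0.2800 / (0.3·0.2800 + 0.8·0.7200) ≈ 0.1273
After 'alert': P(compromised) = 0.7·0.1273 / (0.7·0.1273 + 0.2·0.8727) ≈ 0.3379

0.338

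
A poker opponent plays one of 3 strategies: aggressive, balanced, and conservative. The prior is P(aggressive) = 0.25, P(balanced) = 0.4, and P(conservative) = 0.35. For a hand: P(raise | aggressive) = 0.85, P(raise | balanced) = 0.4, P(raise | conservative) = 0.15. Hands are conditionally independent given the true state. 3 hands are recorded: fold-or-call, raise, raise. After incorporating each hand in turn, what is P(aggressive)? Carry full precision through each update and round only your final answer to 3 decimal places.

0.375

Apply Bayes' rule sequentially, carrying P(aggressive) forward.
After 'fold-or-call': normaliser = 0.15·0.2500 + 0.6·0.4000 + 0.85·0.3500; P(aggressive) ≈ 0.0652, P(balanced) ≈ 0.4174, P(conservative) ≈ 0.5174
After 'raise': normaliser = 0.85·0.0652 + 0.4·0.4174 + 0.15·0.5174; P(aggressive) ≈ 0.1848, P(balanced) ≈ 0.5565, P(conservative) ≈ 0.2587
After 'raise': normaliser = 0.85·0.1848 + 0.4·0.5565 + 0.15·0.2587; P(aggressive) ≈ 0.3753, P(balanced) ≈ 0.5319, P(conservative) ≈ 0.0927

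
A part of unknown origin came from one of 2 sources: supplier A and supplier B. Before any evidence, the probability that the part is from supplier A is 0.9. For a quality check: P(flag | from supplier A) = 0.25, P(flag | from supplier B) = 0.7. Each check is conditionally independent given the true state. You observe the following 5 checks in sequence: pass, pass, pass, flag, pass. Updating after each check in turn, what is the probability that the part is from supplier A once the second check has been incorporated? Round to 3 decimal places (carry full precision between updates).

After 'pass': P(supplier A) = 0.75·0.9000 / (0.75·0.9000 + 0.3·0.1000) ≈ 0.9574
After 'pass': P(supplier A) = 0.75·0.9574 / (0.75·0.9574 + 0.3·0.0426) ≈ 0.9825

0.983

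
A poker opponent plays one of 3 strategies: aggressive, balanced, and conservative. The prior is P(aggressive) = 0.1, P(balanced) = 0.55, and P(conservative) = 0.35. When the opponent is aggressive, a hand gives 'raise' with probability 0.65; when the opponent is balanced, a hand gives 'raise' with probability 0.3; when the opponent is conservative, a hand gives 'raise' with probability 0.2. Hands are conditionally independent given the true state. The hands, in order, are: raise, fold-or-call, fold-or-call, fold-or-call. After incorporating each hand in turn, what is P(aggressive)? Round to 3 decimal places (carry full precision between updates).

Apply Bayes' rule sequentially, carrying P(aggressive) forward.
After 'raise': normaliser = 0.65·0.1000 + 0.3·0.5500 + 0.2·0.3500; P(aggressive) ≈ 0.2167, P(balanced) ≈ 0.5500, P(conservative) ≈ 0.2333
After 'fold-or-call': normaliser = 0.35·0.2167 + 0.7·0.5500 + 0.8·0.2333; P(aggressive) ≈ 0.1171, P(balanced) ≈ 0.5946, P(conservative) ≈ 0.2883
After 'fold-or-call': normaliser = 0.35·0.1171 + 0.7·0.5946 + 0.8·0.2883; P(aggressive) ≈ 0.0596, P(balanced) ≈ 0.6051, P(conservative) ≈ 0.3353
After 'fold-or-call': normaliser = 0.35·0.0596 + 0.7·0.6051 + 0.8·0.3353; P(aggressive) ≈ 0.0293, P(balanced) ≈ 0.5943, P(conservative) ≈ 0.3764

0.029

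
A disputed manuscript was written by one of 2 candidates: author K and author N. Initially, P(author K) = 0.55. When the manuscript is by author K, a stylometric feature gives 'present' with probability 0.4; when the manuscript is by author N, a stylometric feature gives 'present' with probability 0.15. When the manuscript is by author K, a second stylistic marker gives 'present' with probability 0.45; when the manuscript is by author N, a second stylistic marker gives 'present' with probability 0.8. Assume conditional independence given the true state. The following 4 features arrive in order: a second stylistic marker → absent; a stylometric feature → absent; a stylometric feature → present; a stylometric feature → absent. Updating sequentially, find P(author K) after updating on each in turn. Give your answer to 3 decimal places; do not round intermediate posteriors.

Apply Bayes' rule sequentially, carrying P(author K) forward.
After a second stylistic marker='absent': P(author K) = 0.55·0.5500 / (0.55·0.5500 + 0.2·0.4500) ≈ 0.7707
After a stylometric feature='absent': P(author K) = 0.6·0.7707 / (0.6·0.7707 + 0.85·0.2293) ≈ 0.7035
After a stylometric feature='present': P(author K) = 0.4·0.7035 / (0.4·0.7035 + 0.15·0.2965) ≈ 0.8635
After a stylometric feature='absent': P(author K) = 0.6·0.8635 / (0.6·0.8635 + 0.85·0.1365) ≈ 0.8171

0.817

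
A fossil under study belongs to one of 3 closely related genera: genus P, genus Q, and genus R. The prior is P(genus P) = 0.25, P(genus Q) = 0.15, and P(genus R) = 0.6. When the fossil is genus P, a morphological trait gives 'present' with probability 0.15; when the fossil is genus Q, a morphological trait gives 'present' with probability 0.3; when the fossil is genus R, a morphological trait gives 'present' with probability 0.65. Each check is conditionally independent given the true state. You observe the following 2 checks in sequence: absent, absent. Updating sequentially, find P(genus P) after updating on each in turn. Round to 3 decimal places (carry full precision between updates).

After 'absent': normaliser = 0.85·0.2500 + 0.7·0.1500 + 0.35·0.6000; P(genus P) ≈ 0.4028, P(genus Q) ≈ 0.1991, P(genus R) ≈ 0.3981
After 'absent': normaliser = 0.85·0.4028 + 0.7·0.1991 + 0.35·0.3981; P(genus P) ≈ 0.5513, P(genus Q) ≈ 0.2243, P(genus R) ≈ 0.2243

0.551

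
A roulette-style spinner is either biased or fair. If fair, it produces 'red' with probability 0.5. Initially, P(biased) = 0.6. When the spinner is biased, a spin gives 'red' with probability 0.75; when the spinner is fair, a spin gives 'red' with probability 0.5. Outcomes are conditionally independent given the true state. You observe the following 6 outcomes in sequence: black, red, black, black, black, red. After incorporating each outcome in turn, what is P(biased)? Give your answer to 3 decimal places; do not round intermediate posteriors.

0.174

After 'black': P(biased) = 0.25·0.6000 / (0.25·0.6000 + 0.5·0.4000) ≈ 0.4286
After 'red': P(biased) = 0.75·0.4286 / (0.75·0.4286 + 0.5·0.5714) ≈ 0.5294
After 'black': P(biased) = 0.25·0.5294 / (0.25·0.5294 + 0.5·0.4706) ≈ 0.3600
After 'black': P(biased) = 0.25·0.3600 / (0.25·0.3600 + 0.5·0.6400) ≈ 0.2195
After 'black': P(biased) = 0.25·0.2195 / (0.25·0.2195 + 0.5·0.7805) ≈ 0.1233
After 'red': P(biased) = 0.75·0.1233 / (0.75·0.1233 + 0.5·0.8767) ≈ 0.1742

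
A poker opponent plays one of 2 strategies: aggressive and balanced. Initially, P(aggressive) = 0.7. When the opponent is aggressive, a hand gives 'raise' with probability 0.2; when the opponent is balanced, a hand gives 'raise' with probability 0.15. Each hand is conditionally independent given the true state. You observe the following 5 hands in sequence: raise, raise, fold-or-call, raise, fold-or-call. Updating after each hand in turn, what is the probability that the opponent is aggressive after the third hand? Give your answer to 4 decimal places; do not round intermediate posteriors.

0.7961

After 'raise': P(aggressive) = 0.2·0.7000 / (0.2·0.7000 + 0.15·0.3000) ≈ 0.7568
After 'raise': P(aggressive) = 0.2·0.7568 / (0.2·0.7568 + 0.15·0.2432) ≈ 0.8058
After 'fold-or-call': P(aggressive) = 0.8·0.8058 / (0.8·0.8058 + 0.85·0.1942) ≈ 0.7961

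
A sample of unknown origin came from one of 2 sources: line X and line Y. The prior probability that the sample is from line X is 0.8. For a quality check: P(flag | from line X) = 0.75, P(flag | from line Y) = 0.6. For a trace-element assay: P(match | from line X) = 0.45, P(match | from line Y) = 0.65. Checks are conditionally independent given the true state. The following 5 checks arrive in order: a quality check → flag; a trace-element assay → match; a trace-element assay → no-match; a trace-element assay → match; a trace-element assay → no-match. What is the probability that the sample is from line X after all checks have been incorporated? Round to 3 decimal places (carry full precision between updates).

After a quality check='flag': P(line X) = 0.75·0.8000 / (0.75·0.8000 + 0.6·0.2000) ≈ 0.8333
After a trace-element assay='match': P(line X) = 0.45·0.8333 / (0.45·0.8333 + 0.65·0.1667) ≈ 0.7759
After a trace-element assay='no-match': P(line X) = 0.55·0.7759 / (0.55·0.7759 + 0.35·0.2241) ≈ 0.8447
After a trace-element assay='match': P(line X) = 0.45·0.8447 / (0.45·0.8447 + 0.65·0.1553) ≈ 0.7902
After a trace-element assay='no-match': P(line X) = 0.55·0.7902 / (0.55·0.7902 + 0.35·0.2098) ≈ 0.8554

0.855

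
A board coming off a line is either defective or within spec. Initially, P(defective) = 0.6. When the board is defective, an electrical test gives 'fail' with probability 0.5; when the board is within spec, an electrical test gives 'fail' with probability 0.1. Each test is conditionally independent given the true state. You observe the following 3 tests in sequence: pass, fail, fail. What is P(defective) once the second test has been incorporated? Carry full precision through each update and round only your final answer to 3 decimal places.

0.806

Apply Bayes' rule sequentially, carrying P(defective) forward.
After 'pass': P(defective) = 0.5·0.6000 / (0.5·0.6000 + 0.9·0.4000) ≈ 0.4545
After 'fail': P(defective) = 0.5·0.4545 / (0.5·0.4545 + 0.1·0.5455) ≈ 0.8065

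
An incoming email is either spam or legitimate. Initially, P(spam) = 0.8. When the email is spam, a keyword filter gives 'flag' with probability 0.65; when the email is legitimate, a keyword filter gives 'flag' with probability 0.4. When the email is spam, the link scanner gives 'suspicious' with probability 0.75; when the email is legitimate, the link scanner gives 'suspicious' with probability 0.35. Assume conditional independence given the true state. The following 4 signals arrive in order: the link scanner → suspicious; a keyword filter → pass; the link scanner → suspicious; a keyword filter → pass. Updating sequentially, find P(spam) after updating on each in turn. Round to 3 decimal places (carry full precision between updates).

0.862

After the link scanner='suspicious': P(spam) = 0.75·0.8000 / (0.75·0.8000 + 0.35·0.2000) ≈ 0.8955
After a keyword filter='pass': P(spam) = 0.35·0.8955 / (0.35·0.8955 + 0.6·0.1045) ≈ 0.8333
After the link scanner='suspicious': P(spam) = 0.75·0.8333 / (0.75·0.8333 + 0.35·0.1667) ≈ 0.9146
After a keyword filter='pass': P(spam) = 0.35·0.9146 / (0.35·0.9146 + 0.6·0.0854) ≈ 0.8621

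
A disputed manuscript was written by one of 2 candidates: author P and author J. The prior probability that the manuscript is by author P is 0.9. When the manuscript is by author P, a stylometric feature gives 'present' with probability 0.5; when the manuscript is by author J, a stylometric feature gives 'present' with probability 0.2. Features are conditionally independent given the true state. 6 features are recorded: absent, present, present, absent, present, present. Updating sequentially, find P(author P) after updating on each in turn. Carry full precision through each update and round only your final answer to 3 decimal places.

0.993

Each posterior becomes the prior for the next update.
After 'absent': P(author P) = 0.5·0.9000 / (0.5·0.9000 + 0.8·0.1000) ≈ 0.8491
After 'present': P(author P) = 0.5·0.8491 / (0.5·0.8491 + 0.2·0.1509) ≈ 0.9336
After 'present': P(author P) = 0.5·0.9336 / (0.5·0.9336 + 0.2·0.0664) ≈ 0.9723
After 'absent': P(author P) = 0.5·0.9723 / (0.5·0.9723 + 0.8·0.0277) ≈ 0.9565
After 'present': P(author P) = 0.5·0.9565 / (0.5·0.9565 + 0.2·0.0435) ≈ 0.9821
After 'present': P(author P) = 0.5·0.9821 / (0.5·0.9821 + 0.2·0.0179) ≈ 0.9928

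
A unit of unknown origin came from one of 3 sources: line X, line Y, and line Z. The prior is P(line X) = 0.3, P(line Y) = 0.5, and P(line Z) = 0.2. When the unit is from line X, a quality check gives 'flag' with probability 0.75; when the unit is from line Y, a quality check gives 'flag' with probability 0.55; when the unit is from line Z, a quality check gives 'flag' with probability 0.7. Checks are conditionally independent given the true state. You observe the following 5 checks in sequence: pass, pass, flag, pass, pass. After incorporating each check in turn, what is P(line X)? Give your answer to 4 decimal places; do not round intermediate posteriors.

0.0661

After 'pass': normaliser = 0.25·0.3000 + 0.45·0.5000 + 0.3·0.2000; P(line X) ≈ 0.2083, P(line Y) ≈ 0.6250, P(line Z) ≈ 0.1667
After 'pass': normaliser = 0.25·0.2083 + 0.45·0.6250 + 0.3·0.1667; P(line X) ≈ 0.1359, P(line Y) ≈ 0.7337, P(line Z) ≈ 0.1304
After 'flag': normaliser = 0.75·0.1359 + 0.55·0.7337 + 0.7·0.1304; P(line X) ≈ 0.1708, P(line Y) ≈ 0.6762, P(line Z) ≈ 0.1530
After 'pass': normaliser = 0.25·0.1708 + 0.45·0.6762 + 0.3·0.1530; P(line X) ≈ 0.1087, P(line Y) ≈ 0.7745, P(line Z) ≈ 0.1168
After 'pass': normaliser = 0.25·0.1087 + 0.45·0.7745 + 0.3·0.1168; P(line X) ≈ 0.0661, P(line Y) ≈ 0.8485, P(line Z) ≈ 0.0853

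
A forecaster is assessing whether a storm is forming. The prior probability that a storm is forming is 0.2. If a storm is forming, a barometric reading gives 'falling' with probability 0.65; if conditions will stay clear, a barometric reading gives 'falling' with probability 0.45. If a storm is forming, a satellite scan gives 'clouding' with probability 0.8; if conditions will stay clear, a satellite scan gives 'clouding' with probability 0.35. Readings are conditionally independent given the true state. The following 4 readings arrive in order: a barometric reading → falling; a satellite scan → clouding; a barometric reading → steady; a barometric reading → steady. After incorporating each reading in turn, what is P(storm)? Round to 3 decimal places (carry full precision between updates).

0.251

Apply Bayes' rule sequentially, carrying P(storm) forward.
After a barometric reading='falling': P(storm) = 0.65·0.2000 / (0.65·0.2000 + 0.45·0.8000) ≈ 0.2653
After a satellite scan='clouding': P(storm) = 0.8·0.2653 / (0.8·0.2653 + 0.35·0.7347) ≈ 0.4522
After a barometric reading='steady': P(storm) = 0.35·0.4522 / (0.35·0.4522 + 0.55·0.5478) ≈ 0.3444
After a barometric reading='steady': P(storm) = 0.35·0.3444 / (0.35·0.3444 + 0.55·0.6556) ≈ 0.2505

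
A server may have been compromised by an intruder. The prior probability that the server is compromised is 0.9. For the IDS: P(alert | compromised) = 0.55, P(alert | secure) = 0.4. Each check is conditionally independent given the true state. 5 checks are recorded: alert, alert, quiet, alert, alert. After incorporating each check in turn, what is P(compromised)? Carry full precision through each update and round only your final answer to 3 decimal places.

0.960

After 'alert': P(compromised) = 0.55·0.9000 / (0.55·0.9000 + 0.4·0.1000) ≈ 0.9252
After 'alert': P(compromised) = 0.55·0.9252 / (0.55·0.9252 + 0.4·0.0748) ≈ 0.9445
After 'quiet': P(compromised) = 0.45·0.9445 / (0.45·0.9445 + 0.6·0.0555) ≈ 0.9273
After 'alert': P(compromised) = 0.55·0.9273 / (0.55·0.9273 + 0.4·0.0727) ≈ 0.9461
After 'alert': P(compromised) = 0.55·0.9461 / (0.55·0.9461 + 0.4·0.0539) ≈ 0.9602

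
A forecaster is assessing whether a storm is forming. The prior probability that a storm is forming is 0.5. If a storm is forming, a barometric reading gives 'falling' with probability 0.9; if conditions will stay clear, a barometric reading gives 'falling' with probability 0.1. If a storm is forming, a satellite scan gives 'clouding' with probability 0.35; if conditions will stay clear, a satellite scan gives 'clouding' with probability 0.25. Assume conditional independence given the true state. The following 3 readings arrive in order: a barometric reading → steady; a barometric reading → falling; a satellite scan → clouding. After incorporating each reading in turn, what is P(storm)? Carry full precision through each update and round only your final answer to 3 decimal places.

After a barometric reading='steady': P(storm) = 0.1·0.5000 / (0.1·0.5000 + 0.9·0.5000) ≈ 0.1000
After a barometric reading='falling': P(storm) = 0.9·0.1000 / (0.9·0.1000 + 0.1·0.9000) ≈ 0.5000
After a satellite scan='clouding': P(storm) = 0.35·0.5000 / (0.35·0.5000 + 0.25·0.5000) ≈ 0.5833

0.583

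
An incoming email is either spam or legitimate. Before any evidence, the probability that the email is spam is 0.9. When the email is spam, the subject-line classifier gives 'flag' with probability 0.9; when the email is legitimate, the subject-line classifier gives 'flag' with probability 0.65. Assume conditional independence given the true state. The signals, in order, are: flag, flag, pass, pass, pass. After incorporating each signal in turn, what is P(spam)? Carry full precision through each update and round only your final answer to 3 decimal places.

Each posterior becomes the prior for the next update.
After 'flag': P(spam) = 0.9·0.9000 / (0.9·0.9000 + 0.65·0.1000) ≈ 0.9257
After 'flag': P(spam) = 0.9·0.9257 / (0.9·0.9257 + 0.65·0.0743) ≈ 0.9452
After 'pass': P(spam) = 0.1·0.9452 / (0.1·0.9452 + 0.35·0.0548) ≈ 0.8314
After 'pass': P(spam) = 0.1·0.8314 / (0.1·0.8314 + 0.35·0.1686) ≈ 0.5848
After 'pass': P(spam) = 0.1·0.5848 / (0.1·0.5848 + 0.35·0.4152) ≈ 0.2870

0.287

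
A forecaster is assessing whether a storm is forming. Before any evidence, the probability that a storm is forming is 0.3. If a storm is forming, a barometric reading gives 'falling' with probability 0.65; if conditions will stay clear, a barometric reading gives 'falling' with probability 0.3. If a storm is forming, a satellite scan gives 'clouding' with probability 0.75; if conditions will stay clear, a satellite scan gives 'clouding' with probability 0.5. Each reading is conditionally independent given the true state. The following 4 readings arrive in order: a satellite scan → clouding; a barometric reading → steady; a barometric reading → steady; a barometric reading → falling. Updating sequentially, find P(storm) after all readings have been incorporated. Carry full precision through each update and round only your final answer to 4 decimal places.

0.2583

After a satellite scan='clouding': P(storm) = 0.75·0.3000 / (0.75·0.3000 + 0.5·0.7000) ≈ 0.3913
After a barometric reading='steady': P(storm) = 0.35·0.3913 / (0.35·0.3913 + 0.7·0.6087) ≈ 0.2432
After a barometric reading='steady': P(storm) = 0.35·0.2432 / (0.35·0.2432 + 0.7·0.7568) ≈ 0.1385
After a barometric reading='falling': P(storm) = 0.65·0.1385 / (0.65·0.1385 + 0.3·0.8615) ≈ 0.2583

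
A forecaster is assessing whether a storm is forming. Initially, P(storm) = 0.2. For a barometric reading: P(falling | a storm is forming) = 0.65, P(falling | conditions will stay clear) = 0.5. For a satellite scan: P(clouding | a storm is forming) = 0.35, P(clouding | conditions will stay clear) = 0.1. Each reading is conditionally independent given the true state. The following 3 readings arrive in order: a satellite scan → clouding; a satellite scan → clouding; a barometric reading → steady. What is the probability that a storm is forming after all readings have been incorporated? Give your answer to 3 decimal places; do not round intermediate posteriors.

After a satellite scan='clouding': P(storm) = 0.35·0.2000 / (0.35·0.2000 + 0.1·0.8000) ≈ 0.4667
After a satellite scan='clouding': P(storm) = 0.35·0.4667 / (0.35·0.4667 + 0.1·0.5333) ≈ 0.7538
After a barometric reading='steady': P(storm) = 0.35·0.7538 / (0.35·0.7538 + 0.5·0.2462) ≈ 0.6819

0.682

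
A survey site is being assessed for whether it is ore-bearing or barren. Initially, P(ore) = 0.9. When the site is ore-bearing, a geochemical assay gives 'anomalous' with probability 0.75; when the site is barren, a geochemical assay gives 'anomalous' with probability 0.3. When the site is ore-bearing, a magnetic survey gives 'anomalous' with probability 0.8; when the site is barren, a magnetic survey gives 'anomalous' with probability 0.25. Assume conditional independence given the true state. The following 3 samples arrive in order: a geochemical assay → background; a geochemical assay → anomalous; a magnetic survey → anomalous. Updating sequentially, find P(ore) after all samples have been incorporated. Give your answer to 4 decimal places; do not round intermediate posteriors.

0.9626

After a geochemical assay='background': P(ore) = 0.25·0.9000 / (0.25·0.9000 + 0.7·0.1000) ≈ 0.7627
After a geochemical assay='anomalous': P(ore) = 0.75·0.7627 / (0.75·0.7627 + 0.3·0.2373) ≈ 0.8893
After a magnetic survey='anomalous': P(ore) = 0.8·0.8893 / (0.8·0.8893 + 0.25·0.1107) ≈ 0.9626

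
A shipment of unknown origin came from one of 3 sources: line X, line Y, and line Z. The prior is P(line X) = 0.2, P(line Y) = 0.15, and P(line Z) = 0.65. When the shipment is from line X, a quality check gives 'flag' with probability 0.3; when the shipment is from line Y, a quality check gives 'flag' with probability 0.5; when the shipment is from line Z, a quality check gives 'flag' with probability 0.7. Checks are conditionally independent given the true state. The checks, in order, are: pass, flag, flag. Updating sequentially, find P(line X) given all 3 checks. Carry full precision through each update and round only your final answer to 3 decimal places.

After 'pass': normaliser = 0.7·0.2000 + 0.5·0.1500 + 0.3·0.6500; P(line X) ≈ 0.3415, P(line Y) ≈ 0.1829, P(line Z) ≈ 0.4756
After 'flag': normaliser = 0.3·0.3415 + 0.5·0.1829 + 0.7·0.4756; P(line X) ≈ 0.1944, P(line Y) ≈ 0.1736, P(line Z) ≈ 0.6319
After 'flag': normaliser = 0.3·0.1944 + 0.5·0.1736 + 0.7·0.6319; P(line X) ≈ 0.0993, P(line Y) ≈ 0.1478, P(line Z) ≈ 0.7530

0.099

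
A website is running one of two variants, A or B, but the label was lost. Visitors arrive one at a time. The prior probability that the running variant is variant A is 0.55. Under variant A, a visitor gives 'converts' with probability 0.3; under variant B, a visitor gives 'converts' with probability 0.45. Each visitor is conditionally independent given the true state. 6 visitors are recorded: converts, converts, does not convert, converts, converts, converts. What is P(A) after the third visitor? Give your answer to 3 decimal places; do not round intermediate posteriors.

After 'converts': P(A) = 0.3·0.5500 / (0.3·0.5500 + 0.45·0.4500) ≈ 0.4490
After 'converts': P(A) = 0.3·0.4490 / (0.3·0.4490 + 0.45·0.5510) ≈ 0.3520
After 'does not convert': P(A) = 0.7·0.3520 / (0.7·0.3520 + 0.55·0.6480) ≈ 0.4088

0.409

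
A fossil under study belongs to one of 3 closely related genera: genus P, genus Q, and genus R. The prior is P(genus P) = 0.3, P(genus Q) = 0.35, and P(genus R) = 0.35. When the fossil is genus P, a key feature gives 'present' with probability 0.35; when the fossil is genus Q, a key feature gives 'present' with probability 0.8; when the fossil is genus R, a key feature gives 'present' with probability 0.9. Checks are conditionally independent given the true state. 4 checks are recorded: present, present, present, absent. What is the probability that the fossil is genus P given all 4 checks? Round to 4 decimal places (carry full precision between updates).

After 'present': normaliser = 0.35·0.3000 + 0.8·0.3500 + 0.9·0.3500; P(genus P) ≈ 0.1500, P(genus Q) ≈ 0.4000, P(genus R) ≈ 0.4500
After 'present': normaliser = 0.35·0.1500 + 0.8·0.4000 + 0.9·0.4500; P(genus P) ≈ 0.0675, P(genus Q) ≈ 0.4116, P(genus R) ≈ 0.5209
After 'present': normaliser = 0.35·0.0675 + 0.8·0.4116 + 0.9·0.5209; P(genus P) ≈ 0.0288, P(genus Q) ≈ 0.4007, P(genus R) ≈ 0.5705
After 'absent': normaliser = 0.65·0.0288 + 0.2·0.4007 + 0.1·0.5705; P(genus P) ≈ 0.1199, P(genus Q) ≈ 0.5141, P(genus R) ≈ 0.3660

0.1199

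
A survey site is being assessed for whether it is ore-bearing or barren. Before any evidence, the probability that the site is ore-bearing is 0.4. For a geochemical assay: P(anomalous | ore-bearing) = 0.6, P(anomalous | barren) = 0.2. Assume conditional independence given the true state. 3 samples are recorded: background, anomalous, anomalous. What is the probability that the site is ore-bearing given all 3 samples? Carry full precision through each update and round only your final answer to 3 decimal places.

0.750

After 'background': P(ore) = 0.4·0.4000 / (0.4·0.4000 + 0.8·0.6000) ≈ 0.2500
After 'anomalous': P(ore) = 0.6·0.2500 / (0.6·0.2500 + 0.2·0.7500) ≈ 0.5000
After 'anomalous': P(ore) = 0.6·0.5000 / (0.6·0.5000 + 0.2·0.5000) ≈ 0.7500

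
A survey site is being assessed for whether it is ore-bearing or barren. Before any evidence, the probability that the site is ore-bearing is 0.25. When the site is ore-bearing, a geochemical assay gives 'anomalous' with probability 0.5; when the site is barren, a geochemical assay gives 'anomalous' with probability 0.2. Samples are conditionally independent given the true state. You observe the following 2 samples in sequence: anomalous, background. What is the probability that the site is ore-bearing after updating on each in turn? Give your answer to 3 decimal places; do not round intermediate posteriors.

After 'anomalous': P(ore) = 0.5·0.2500 / (0.5·0.2500 + 0.2·0.7500) ≈ 0.4545
After 'background': P(ore) = 0.5·0.4545 / (0.5·0.4545 + 0.8·0.5455) ≈ 0.3425

0.342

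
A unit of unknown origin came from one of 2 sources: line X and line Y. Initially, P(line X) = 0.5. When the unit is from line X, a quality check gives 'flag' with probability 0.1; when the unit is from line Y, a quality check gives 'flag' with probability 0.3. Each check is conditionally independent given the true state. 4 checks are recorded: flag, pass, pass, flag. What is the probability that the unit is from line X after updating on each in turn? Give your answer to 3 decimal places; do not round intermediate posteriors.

0.155

After 'flag': P(line X) = 0.1·0.5000 / (0.1·0.5000 + 0.3·0.5000) ≈ 0.2500
After 'pass': P(line X) = 0.9·0.2500 / (0.9·0.2500 + 0.7·0.7500) ≈ 0.3000
After 'pass': P(line X) = 0.9·0.3000 / (0.9·0.3000 + 0.7·0.7000) ≈ 0.3553
After 'flag': P(line X) = 0.1·0.3553 / (0.1·0.3553 + 0.3·0.6447) ≈ 0.1552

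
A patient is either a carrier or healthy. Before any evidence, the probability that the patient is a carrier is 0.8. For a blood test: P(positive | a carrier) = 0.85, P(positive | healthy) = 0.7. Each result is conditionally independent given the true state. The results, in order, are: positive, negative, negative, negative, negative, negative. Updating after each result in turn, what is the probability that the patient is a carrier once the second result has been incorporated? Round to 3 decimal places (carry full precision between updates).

After 'positive': P(carrier) = 0.85·0.8000 / (0.85·0.8000 + 0.7·0.2000) ≈ 0.8293
After 'negative': P(carrier) = 0.15·0.8293 / (0.15·0.8293 + 0.3·0.1707) ≈ 0.7083

0.708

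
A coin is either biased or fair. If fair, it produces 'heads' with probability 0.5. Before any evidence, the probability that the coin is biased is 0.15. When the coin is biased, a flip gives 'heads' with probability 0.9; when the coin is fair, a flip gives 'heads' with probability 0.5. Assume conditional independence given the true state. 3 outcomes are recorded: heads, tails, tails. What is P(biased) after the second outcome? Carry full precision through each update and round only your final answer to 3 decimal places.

After 'heads': P(biased) = 0.9·0.1500 / (0.9·0.1500 + 0.5·0.8500) ≈ 0.2411
After 'tails': P(biased) = 0.1·0.2411 / (0.1·0.2411 + 0.5·0.7589) ≈ 0.0597

0.060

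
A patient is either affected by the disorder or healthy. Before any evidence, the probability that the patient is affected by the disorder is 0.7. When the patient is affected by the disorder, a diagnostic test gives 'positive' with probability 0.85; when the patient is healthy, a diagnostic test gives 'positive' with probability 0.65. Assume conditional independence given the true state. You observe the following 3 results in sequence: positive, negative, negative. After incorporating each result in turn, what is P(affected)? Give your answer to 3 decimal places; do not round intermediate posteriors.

After 'positive': P(affected) = 0.85·0.7000 / (0.85·0.7000 + 0.65·0.3000) ≈ 0.7532
After 'negative': P(affected) = 0.15·0.7532 / (0.15·0.7532 + 0.35·0.2468) ≈ 0.5667
After 'negative': P(affected) = 0.15·0.5667 / (0.15·0.5667 + 0.35·0.4333) ≈ 0.3592

0.359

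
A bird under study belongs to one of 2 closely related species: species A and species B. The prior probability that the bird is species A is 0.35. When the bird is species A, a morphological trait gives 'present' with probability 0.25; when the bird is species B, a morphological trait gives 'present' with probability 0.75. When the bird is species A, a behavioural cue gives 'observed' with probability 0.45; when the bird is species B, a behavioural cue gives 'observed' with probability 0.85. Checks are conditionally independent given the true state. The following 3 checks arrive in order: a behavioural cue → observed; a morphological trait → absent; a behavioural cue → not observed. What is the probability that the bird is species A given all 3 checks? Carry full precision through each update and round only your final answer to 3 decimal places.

After a behavioural cue='observed': P(species A) = 0.45·0.3500 / (0.45·0.3500 + 0.85·0.6500) ≈ 0.2218
After a morphological trait='absent': P(species A) = 0.75·0.2218 / (0.75·0.2218 + 0.25·0.7782) ≈ 0.4610
After a behavioural cue='not observed': P(species A) = 0.55·0.4610 / (0.55·0.4610 + 0.15·0.5390) ≈ 0.7582

0.758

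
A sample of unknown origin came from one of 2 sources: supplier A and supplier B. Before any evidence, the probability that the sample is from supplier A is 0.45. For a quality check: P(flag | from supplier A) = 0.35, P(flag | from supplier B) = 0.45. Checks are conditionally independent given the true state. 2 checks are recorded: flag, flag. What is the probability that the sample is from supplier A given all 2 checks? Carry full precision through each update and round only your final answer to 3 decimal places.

0.331

After 'flag': P(supplier A) = 0.35·0.4500 / (0.35·0.4500 + 0.45·0.5500) ≈ 0.3889
After 'flag': P(supplier A) = 0.35·0.3889 / (0.35·0.3889 + 0.45·0.6111) ≈ 0.3311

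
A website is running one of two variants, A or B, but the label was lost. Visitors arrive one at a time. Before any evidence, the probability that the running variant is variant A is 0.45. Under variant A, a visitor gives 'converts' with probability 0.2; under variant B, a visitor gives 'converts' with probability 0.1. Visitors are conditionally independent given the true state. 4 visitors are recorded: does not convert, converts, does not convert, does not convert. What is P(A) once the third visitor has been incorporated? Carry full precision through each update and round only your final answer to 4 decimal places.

After 'does not convert': P(A) = 0.8·0.4500 / (0.8·0.4500 + 0.9·0.5500) ≈ 0.4211
After 'converts': P(A) = 0.2·0.4211 / (0.2·0.4211 + 0.1·0.5789) ≈ 0.5926
After 'does not convert': P(A) = 0.8·0.5926 / (0.8·0.5926 + 0.9·0.4074) ≈ 0.5639

0.5639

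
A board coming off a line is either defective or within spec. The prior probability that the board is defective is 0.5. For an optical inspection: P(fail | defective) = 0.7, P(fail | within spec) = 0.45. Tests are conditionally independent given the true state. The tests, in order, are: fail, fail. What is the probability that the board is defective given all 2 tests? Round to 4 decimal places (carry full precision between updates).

Each posterior becomes the prior for the next update.
After 'fail': P(defective) = 0.7·0.5000 / (0.7·0.5000 + 0.45·0.5000) ≈ 0.6087
After 'fail': P(defective) = 0.7·0.6087 / (0.7·0.6087 + 0.45·0.3913) ≈ 0.7076

0.7076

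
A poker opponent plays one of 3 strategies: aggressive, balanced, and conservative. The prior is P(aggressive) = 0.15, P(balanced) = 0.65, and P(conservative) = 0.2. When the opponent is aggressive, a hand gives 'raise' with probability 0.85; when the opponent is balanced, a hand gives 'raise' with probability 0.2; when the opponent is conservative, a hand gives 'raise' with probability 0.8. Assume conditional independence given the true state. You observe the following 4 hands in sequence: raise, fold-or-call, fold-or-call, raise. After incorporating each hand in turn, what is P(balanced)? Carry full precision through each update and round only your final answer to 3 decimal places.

After 'raise': normaliser = 0.85·0.1500 + 0.2·0.6500 + 0.8·0.2000; P(aggressive) ≈ 0.3054, P(balanced) ≈ 0.3114, P(conservative) ≈ 0.3832
After 'fold-or-call': normaliser = 0.15·0.3054 + 0.8·0.3114 + 0.2·0.3832; P(aggressive) ≈ 0.1233, P(balanced) ≈ 0.6704, P(conservative) ≈ 0.2063
After 'fold-or-call': normaliser = 0.15·0.1233 + 0.8·0.6704 + 0.2·0.2063; P(aggressive) ≈ 0.0310, P(balanced) ≈ 0.8998, P(conservative) ≈ 0.0692
After 'raise': normaliser = 0.85·0.0310 + 0.2·0.8998 + 0.8·0.0692; P(aggressive) ≈ 0.1008, P(balanced) ≈ 0.6876, P(conservative) ≈ 0.2116

0.688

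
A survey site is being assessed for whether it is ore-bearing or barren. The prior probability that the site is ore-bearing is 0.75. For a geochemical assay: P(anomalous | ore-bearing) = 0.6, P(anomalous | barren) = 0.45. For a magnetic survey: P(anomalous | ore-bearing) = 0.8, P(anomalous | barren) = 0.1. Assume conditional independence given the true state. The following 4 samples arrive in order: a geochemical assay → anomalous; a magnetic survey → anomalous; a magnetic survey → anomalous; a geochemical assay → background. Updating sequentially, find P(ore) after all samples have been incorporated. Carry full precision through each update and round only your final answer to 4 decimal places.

0.9947

Apply Bayes' rule sequentially, carrying P(ore) forward.
After a geochemical assay='anomalous': P(ore) = 0.6·0.7500 / (0.6·0.7500 + 0.45·0.2500) ≈ 0.8000
After a magnetic survey='anomalous': P(ore) = 0.8·0.8000 / (0.8·0.8000 + 0.1·0.2000) ≈ 0.9697
After a magnetic survey='anomalous': P(ore) = 0.8·0.9697 / (0.8·0.9697 + 0.1·0.0303) ≈ 0.9961
After a geochemical assay='background': P(ore) = 0.4·0.9961 / (0.4·0.9961 + 0.55·0.0039) ≈ 0.9947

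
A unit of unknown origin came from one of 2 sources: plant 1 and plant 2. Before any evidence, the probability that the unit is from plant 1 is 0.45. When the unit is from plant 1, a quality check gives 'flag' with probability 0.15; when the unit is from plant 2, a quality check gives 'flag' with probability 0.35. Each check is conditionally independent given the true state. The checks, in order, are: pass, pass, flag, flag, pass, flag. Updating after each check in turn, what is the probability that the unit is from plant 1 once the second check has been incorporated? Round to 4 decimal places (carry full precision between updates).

After 'pass': P(plant 1) = 0.85·0.4500 / (0.85·0.4500 + 0.65·0.5500) ≈ 0.5169
After 'pass': P(plant 1) = 0.85·0.5169 / (0.85·0.5169 + 0.65·0.4831) ≈ 0.5832

0.5832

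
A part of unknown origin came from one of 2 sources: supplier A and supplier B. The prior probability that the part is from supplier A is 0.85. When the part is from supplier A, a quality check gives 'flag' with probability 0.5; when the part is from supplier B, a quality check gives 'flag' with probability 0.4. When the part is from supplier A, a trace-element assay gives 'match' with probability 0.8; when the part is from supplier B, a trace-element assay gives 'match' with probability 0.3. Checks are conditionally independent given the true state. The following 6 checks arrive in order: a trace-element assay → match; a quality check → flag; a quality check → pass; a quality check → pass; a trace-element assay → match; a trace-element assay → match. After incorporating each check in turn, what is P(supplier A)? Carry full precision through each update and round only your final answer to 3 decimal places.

After a trace-element assay='match': P(supplier A) = 0.8·0.8500 / (0.8·0.8500 + 0.3·0.1500) ≈ 0.9379
After a quality check='flag': P(supplier A) = 0.5·0.9379 / (0.5·0.9379 + 0.4·0.0621) ≈ 0.9497
After a quality check='pass': P(supplier A) = 0.5·0.9497 / (0.5·0.9497 + 0.6·0.0503) ≈ 0.9403
After a quality check='pass': P(supplier A) = 0.5·0.9403 / (0.5·0.9403 + 0.6·0.0597) ≈ 0.9292
After a trace-element assay='match': P(supplier A) = 0.8·0.9292 / (0.8·0.9292 + 0.3·0.0708) ≈ 0.9722
After a trace-element assay='match': P(supplier A) = 0.8·0.9722 / (0.8·0.9722 + 0.3·0.0278) ≈ 0.9894

0.989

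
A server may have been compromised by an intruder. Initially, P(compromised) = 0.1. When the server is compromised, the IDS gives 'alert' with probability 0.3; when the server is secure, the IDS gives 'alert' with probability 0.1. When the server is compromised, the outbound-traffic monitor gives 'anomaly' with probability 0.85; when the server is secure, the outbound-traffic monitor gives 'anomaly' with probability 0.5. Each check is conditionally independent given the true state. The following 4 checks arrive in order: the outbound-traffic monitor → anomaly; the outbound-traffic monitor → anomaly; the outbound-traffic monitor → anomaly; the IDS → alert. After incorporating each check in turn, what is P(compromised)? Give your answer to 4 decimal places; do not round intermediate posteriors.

0.6209

After the outbound-traffic monitor='anomaly': P(compromised) = 0.85·0.1000 / (0.85·0.1000 + 0.5·0.9000) ≈ 0.1589
After the outbound-traffic monitor='anomaly': P(compromised) = 0.85·0.1589 / (0.85·0.1589 + 0.5·0.8411) ≈ 0.2431
After the outbound-traffic monitor='anomaly': P(compromised) = 0.85·0.2431 / (0.85·0.2431 + 0.5·0.7569) ≈ 0.3531
After the IDS='alert': P(compromised) = 0.3·0.3531 / (0.3·0.3531 + 0.1·0.6469) ≈ 0.6209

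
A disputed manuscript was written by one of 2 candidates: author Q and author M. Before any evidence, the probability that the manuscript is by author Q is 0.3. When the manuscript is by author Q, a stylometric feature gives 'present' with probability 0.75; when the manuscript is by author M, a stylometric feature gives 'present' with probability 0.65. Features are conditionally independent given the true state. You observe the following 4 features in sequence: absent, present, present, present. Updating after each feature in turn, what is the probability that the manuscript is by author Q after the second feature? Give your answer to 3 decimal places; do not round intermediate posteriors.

0.261

Apply Bayes' rule sequentially, carrying P(author Q) forward.
After 'absent': P(author Q) = 0.25·0.3000 / (0.25·0.3000 + 0.35·0.7000) ≈ 0.2344
After 'present': P(author Q) = 0.75·0.2344 / (0.75·0.2344 + 0.65·0.7656) ≈ 0.2610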